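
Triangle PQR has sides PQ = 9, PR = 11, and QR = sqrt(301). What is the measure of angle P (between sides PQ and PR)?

cos(P) = (9² + 11² - (sqrt(301))²) / (2 × 9 × 11) = -1/2, so P = arccos(-1/2) = 120°.

120°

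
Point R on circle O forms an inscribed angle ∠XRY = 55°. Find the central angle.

By the inscribed angle theorem, the central angle is twice the inscribed angle.
Central angle = 2 × 55° = 110°

110°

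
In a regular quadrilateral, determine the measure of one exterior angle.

Each exterior angle of a regular n-gon is 360 / n.
For n = 4: 360 / 4 = 90 degrees.

90 degrees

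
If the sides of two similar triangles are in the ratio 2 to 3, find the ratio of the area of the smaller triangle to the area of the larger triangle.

Area ratio = (side ratio)^2 = (2/3)^2 = 4:9.

4:9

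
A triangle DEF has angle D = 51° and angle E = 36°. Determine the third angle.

angle F = 180 - 51 - 36 = 93 degrees.

93 degrees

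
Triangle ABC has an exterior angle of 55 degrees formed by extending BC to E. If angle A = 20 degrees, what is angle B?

angle B = 55 - 20 = 35 degrees (exterior angle theorem).

35 degrees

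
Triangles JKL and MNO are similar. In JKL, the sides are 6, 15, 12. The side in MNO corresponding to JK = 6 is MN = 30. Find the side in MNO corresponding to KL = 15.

k = 30/6 = 5. NO = 5 * 15 = 75.

75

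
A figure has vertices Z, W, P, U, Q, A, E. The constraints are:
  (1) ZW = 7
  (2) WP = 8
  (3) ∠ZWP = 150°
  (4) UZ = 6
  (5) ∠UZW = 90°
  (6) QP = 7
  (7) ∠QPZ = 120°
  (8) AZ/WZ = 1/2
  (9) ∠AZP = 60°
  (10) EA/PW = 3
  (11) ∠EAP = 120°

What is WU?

Step 1: By the law of cosines on triangle WZU: WU² = 7² + 6² − 2·7·6·cos(90°) = 85, so WU = √85.

Therefore, the length of WU = √85.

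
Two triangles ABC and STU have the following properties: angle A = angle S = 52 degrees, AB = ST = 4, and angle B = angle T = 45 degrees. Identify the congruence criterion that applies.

Consider the given information: angle A = angle S = 52 degrees, AB = ST = 4, and angle B = angle T = 45 degrees
This is not SSS or AAS: SSS requires all three pairs of sides, but we don't have that. AAS requires two angles and a non-included side.
The correct criterion is ASA. Two pairs of corresponding angles and the included side are equal (Angle-Side-Angle).

ASA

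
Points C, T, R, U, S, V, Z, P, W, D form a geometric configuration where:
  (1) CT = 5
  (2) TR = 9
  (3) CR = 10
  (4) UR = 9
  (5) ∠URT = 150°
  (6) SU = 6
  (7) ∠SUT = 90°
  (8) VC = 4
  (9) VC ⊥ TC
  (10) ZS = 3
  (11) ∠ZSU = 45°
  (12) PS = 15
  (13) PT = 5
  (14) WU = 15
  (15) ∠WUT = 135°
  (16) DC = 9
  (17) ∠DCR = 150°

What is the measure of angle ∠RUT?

Step 1: By the law of cosines on triangle URT: UT² = 9² + 9² − 2·9·9·cos(150°) = 302.3, so UT ≈ 17.39.
Step 2: By the inverse law of cosines on triangle RUT: cos(∠RUT) = (9² + 17.39² − 9²) / (2·9·17.39) = 302.3/312.96 = 0.9659, so ∠RUT = 15°.

Therefore, the measure of angle ∠RUT = 15°.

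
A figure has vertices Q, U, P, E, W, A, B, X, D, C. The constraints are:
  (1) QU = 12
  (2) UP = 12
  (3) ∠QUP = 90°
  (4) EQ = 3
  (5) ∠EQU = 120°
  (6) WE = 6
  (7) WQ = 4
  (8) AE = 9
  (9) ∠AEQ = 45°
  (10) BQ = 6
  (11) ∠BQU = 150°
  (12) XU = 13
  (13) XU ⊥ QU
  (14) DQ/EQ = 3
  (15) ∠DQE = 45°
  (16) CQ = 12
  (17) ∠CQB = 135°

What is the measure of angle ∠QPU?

Step 1: By the law of cosines on triangle PUQ: PQ² = 12² + 12² − 2·12·12·cos(90°) = 288, so PQ = 12·√2.
Step 2: By the inverse law of cosines on triangle QPU: cos(∠QPU) = ((12·√2)² + 12² − 12²) / (2·12·√2·12) = 288/407.29 = 0.7071, so ∠QPU = 45°.

Therefore, the measure of angle ∠QPU = 45°.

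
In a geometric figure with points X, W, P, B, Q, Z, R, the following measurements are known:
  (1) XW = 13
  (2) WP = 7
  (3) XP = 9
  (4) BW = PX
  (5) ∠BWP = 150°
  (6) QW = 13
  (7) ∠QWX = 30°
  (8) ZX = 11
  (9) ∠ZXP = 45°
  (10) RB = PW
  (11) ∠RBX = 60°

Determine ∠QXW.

Step 1: By the law of cosines on triangle XWQ: XQ² = 13² + 13² − 2·13·13·cos(30°) = 45.28, so XQ ≈ 6.73.
Step 2: By the inverse law of cosines on triangle QXW: cos(∠QXW) = (6.73² + 13² − 13²) / (2·6.73·13) = 45.28/174.96 = 0.2588, so ∠QXW = 75°.

Therefore, the measure of angle ∠QXW = 75°.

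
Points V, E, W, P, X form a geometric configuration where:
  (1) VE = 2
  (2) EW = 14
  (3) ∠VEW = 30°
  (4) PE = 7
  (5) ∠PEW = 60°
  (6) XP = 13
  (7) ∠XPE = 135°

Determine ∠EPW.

Step 1: By the law of cosines on triangle PEW: PW² = 7² + 14² − 2·7·14·cos(60°) = 147, so PW = 7·√3.
Step 2: By the inverse law of cosines on triangle EPW: cos(∠EPW) = (7² + (7·√3)² − 14²) / (2·7·7·√3) = 0/169.74 = 0, so ∠EPW = 90°.

Therefore, the measure of angle ∠EPW = 90°.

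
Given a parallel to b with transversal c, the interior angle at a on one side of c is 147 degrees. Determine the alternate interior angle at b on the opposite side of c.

Alternate interior angles formed by parallel lines and a transversal are equal.
The given angle is 147 degrees.
The alternate interior angle = 147 degrees.

147 degrees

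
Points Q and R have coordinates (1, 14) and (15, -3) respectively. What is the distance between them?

d = sqrt((14)^2 + (-17)^2) = sqrt(485)

sqrt(485)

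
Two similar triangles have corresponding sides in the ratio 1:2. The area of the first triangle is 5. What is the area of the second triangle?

The ratio of areas of similar triangles = (side ratio)^2.
Side ratio = 1:2, so area ratio = 1:4.
Area of the second triangle / Area of the first triangle = 4/1
Area of the second triangle = 5 * 4/1 = 20

20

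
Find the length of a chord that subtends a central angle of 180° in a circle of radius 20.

Chord length = 2r sin(θ/2)
= 2 × 20 × sin(180°/2)
= 2 × 20 × sin(90°)
= 40

40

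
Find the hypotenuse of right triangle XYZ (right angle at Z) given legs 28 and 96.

By the Pythagorean theorem: XY^2 = XZ^2 + YZ^2
XY^2 = 28^2 + 96^2 = 784 + 9216 = 10000
XY = sqrt(10000) = 100

100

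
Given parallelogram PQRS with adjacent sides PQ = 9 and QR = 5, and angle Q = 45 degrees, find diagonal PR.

The diagonal of a parallelogram can be found by treating two adjacent sides and the diagonal as a triangle.
Applying the law of cosines with sides 9, 5 and included angle 45°:
d^2 = 81 + 25 - 90*cos(45°) = 106 - 45*sqrt(2)
d = sqrt(106 - 45*sqrt(2))

sqrt(106 - 45*sqrt(2))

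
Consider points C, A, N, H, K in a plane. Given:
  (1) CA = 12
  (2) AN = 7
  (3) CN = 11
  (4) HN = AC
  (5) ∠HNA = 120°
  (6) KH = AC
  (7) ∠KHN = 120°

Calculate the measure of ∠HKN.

From the given relations: KH = AC = 12; HN = AC = 12.
Step 1: By the law of cosines on triangle KHN: KN² = 12² + 12² − 2·12·12·cos(120°) = 432, so KN = 12·√3.
Step 2: By the inverse law of cosines on triangle HKN: cos(∠HKN) = (12² + (12·√3)² − 12²) / (2·12·12·√3) = 432/498.83 = 0.866, so ∠HKN = 30°.

Therefore, the measure of angle ∠HKN = 30°.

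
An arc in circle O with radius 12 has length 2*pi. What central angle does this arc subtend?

The full circumference is 2πr = 24*pi.
The arc is 2*pi / 24*pi = 1/12 of the full circle.
So the central angle = 1/12 × 360° = 30°.

30°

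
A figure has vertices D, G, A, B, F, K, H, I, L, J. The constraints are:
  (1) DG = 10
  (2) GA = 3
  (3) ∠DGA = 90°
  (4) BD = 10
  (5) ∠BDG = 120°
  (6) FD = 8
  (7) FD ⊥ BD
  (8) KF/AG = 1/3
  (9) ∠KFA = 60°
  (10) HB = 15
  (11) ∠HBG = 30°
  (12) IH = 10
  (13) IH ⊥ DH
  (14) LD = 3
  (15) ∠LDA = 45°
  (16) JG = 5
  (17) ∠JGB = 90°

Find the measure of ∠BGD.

Step 1: By the law of cosines on triangle GDB: GB² = 10² + 10² − 2·10·10·cos(120°) = 300, so GB = 10·√3.
Step 2: By the inverse law of cosines on triangle BGD: cos(∠BGD) = ((10·√3)² + 10² − 10²) / (2·10·√3·10) = 300/346.41 = 0.866, so ∠BGD = 30°.

Therefore, the measure of angle ∠BGD = 30°.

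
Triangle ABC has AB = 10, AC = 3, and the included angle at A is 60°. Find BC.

By the law of cosines: BC^2 = AB^2 + AC^2 - 2*AB*AC*cos(A)
BC^2 = 10^2 + 3^2 - 2*10*3*cos(60°)
BC^2 = 100 + 9 - 60*(1/2)
BC^2 = 79
BC = sqrt(79)

sqrt(79)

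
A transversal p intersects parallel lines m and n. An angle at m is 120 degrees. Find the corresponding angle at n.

Corresponding angles formed by parallel lines and a transversal are equal.
The given angle is 120 degrees.
The corresponding angle = 120 degrees.

120 degrees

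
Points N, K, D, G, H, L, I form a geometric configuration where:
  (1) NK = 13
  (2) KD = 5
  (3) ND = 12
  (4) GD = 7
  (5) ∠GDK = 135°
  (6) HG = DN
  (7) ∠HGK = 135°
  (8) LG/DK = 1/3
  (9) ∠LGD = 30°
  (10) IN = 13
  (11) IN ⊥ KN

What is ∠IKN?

Step 1: By the law of cosines on triangle KNI: KI² = 13² + 13² − 2·13·13·cos(90°) = 338, so KI = 13·√2.
Step 2: By the inverse law of cosines on triangle IKN: cos(∠IKN) = ((13·√2)² + 13² − 13²) / (2·13·√2·13) = 338/478 = 0.7071, so ∠IKN = 45°.

Therefore, the measure of angle ∠IKN = 45°.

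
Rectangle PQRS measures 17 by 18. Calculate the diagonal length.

d = sqrt(17^2 + 18^2) = sqrt(613)

sqrt(613)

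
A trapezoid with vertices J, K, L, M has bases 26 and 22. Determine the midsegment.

The midsegment (median) of a trapezoid connects the midpoints of the non-parallel sides.
Its length is the average of the two bases: (26 + 22) / 2 = 24.

24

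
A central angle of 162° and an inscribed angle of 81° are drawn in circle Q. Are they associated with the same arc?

By the inscribed angle theorem, if both angles subtend the same arc, the inscribed angle must be half the central angle.
Half of 162° = 81°, which equals the given inscribed angle of 81°.
Therefore, yes, they correspond to the same arc.

Yes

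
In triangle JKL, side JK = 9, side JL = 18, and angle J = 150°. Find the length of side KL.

Law of cosines: KL^2 = 9^2 + 18^2 - 2(9)(18)cos(150°) = 162*sqrt(3) + 405, so KL = 9*sqrt(2*sqrt(3) + 5).

9*sqrt(2*sqrt(3) + 5)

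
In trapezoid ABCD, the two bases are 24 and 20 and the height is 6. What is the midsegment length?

The midsegment of a trapezoid = (base1 + base2) / 2
midsegment = (24 + 20) / 2
midsegment = 44 / 2
midsegment = 22

22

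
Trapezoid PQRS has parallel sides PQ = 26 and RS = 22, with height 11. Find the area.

Area = (26 + 22) * 11 / 2 = 528 / 2 = 264

264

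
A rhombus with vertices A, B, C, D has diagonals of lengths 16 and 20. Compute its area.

The diagonals of a rhombus divide it into four right triangles.
Each triangle has legs 16/ 2 = 8 and 20/2 = 10, so each has area (1/2)*8*10 = 40.
Four such triangles give total area = (d1 * d2) / 2 = 160.

160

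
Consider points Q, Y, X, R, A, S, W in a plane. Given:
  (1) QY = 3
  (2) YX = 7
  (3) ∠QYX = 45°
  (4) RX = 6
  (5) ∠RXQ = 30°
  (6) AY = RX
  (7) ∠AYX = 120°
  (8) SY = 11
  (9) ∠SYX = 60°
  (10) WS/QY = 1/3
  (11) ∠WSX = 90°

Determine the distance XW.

From the given relations: WS = 1/3·QY = 1/3·3 = 1.
Step 1: By the law of cosines on triangle XYS: XS² = 7² + 11² − 2·7·11·cos(60°) = 93, so XS = √93.
Step 2: By the law of cosines on triangle XSW: XW² = √93² + 1² − 2·√93·1·cos(90°) = 94, so XW = √94.

Therefore, the length of XW = √94.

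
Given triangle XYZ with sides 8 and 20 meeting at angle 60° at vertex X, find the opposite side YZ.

Law of cosines: YZ^2 = 8^2 + 20^2 - 2(8)(20)cos(60°) = 304, so YZ = 4*sqrt(19).

4*sqrt(19)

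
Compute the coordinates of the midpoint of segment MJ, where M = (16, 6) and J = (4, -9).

The midpoint is the point halfway along the segment.
Move half the horizontal distance: 16 + (4 - 16)/2 = 16 + -12/2 = 10
Move half the vertical distance: 6 + (-9 - 6)/2 = 6 + -15/2 = -3/2
Midpoint = (10, -3/2)

(10, -3/2)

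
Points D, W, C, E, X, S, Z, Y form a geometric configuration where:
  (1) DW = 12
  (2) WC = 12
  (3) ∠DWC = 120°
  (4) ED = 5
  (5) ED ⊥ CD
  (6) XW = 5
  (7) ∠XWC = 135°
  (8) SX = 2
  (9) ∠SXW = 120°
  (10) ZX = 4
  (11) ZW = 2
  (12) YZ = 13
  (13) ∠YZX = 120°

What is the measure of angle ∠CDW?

Step 1: By the law of cosines on triangle DWC: DC² = 12² + 12² − 2·12·12·cos(120°) = 432, so DC = 12·√3.
Step 2: By the inverse law of cosines on triangle CDW: cos(∠CDW) = ((12·√3)² + 12² − 12²) / (2·12·√3·12) = 432/498.83 = 0.866, so ∠CDW = 30°.

Therefore, the measure of angle ∠CDW = 30°.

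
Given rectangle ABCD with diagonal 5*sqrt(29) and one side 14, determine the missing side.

Using the Pythagorean theorem: d^2 = a^2 + b^2
b^2 = d^2 - a^2
b^2 = 725 - 196
b^2 = 529
b = sqrt(529) = 23

23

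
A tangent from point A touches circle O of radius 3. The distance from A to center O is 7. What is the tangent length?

Let T be the point of tangency. Then OT ⊥ AT (radius ⊥ tangent).
In right triangle OTA: OA² = OT² + AT²
7² = 3² + AT²
AT² = 40, AT = 2*sqrt(10)

2*sqrt(10)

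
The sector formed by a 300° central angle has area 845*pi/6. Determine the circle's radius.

r² = 360 × 845*pi/6 / (π × 300) = 169, so r = 13.

13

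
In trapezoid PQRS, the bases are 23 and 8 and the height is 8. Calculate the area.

A trapezoid's area equals the midsegment times the height.
The midsegment is (23 + 8) / 2 = 31/2.
Area = 31/2 * 8 = 124.

124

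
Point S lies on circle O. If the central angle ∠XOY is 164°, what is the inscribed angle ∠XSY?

Inscribed angle = 164° / 2 = 82° (inscribed angle theorem).

82°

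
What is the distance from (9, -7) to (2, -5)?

The horizontal distance is |2 - 9| = 7 and the vertical distance is |-5 - -7| = 2.
By the Pythagorean theorem, d = sqrt(7^2 + 2^2) = sqrt(53).

sqrt(53)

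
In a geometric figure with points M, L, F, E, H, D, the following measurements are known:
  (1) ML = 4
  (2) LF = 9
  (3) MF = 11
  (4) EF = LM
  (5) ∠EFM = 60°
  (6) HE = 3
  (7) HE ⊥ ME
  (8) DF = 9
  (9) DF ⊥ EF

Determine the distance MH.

From the given relations: EF = LM = 4.
Step 1: By the law of cosines on triangle EFM: EM² = 4² + 11² − 2·4·11·cos(60°) = 93, so EM = √93.
Step 2: By the law of cosines on triangle MEH: MH² = √93² + 3² − 2·√93·3·cos(90°) = 102, so MH = √102.

Therefore, the length of MH = √102.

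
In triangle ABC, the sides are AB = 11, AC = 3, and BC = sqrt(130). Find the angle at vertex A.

cos(A) = (11² + 3² - (sqrt(130))²) / (2 × 11 × 3) = 0, so A = arccos(0) = 90°.

90°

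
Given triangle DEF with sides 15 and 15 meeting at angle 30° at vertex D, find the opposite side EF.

By the law of cosines: EF^2 = DE^2 + DF^2 - 2*DE*DF*cos(D)
EF^2 = 15^2 + 15^2 - 2*15*15*cos(30°)
EF^2 = 225 + 225 - 450*(sqrt(3)/2)
EF^2 = 450 - 225*sqrt(3)
EF = 15*sqrt(2 - sqrt(3))

15*sqrt(2 - sqrt(3))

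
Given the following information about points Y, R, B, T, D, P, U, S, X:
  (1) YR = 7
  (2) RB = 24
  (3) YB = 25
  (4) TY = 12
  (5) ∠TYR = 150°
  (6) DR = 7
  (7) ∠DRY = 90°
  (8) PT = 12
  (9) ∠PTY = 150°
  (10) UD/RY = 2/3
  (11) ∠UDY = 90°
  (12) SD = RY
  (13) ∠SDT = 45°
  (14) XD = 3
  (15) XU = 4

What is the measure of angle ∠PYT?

Step 1: By the law of cosines on triangle YTP: YP² = 12² + 12² − 2·12·12·cos(150°) = 537.42, so YP ≈ 23.18.
Step 2: By the inverse law of cosines on triangle PYT: cos(∠PYT) = (23.18² + 12² − 12²) / (2·23.18·12) = 537.42/556.37 = 0.9659, so ∠PYT = 15°.

Therefore, the measure of angle ∠PYT = 15°.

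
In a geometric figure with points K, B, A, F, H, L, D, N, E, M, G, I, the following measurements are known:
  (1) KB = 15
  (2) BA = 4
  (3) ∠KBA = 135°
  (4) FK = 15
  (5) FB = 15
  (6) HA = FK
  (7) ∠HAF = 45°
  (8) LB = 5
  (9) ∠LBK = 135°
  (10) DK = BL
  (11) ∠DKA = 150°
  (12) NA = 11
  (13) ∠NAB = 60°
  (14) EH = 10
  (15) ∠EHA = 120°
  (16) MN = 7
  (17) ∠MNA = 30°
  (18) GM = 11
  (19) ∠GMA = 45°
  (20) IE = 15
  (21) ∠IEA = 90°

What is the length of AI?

From the given relations: HA = FK = 15.
Step 1: By the law of cosines on triangle EHA: EA² = 10² + 15² − 2·10·15·cos(120°) = 475, so EA = 5·√19.
Step 2: By the law of cosines on triangle AEI: AI² = (5·√19)² + 15² − 2·5·√19·15·cos(90°) = 700, so AI = 10·√7.

Therefore, the length of AI = 10·√7.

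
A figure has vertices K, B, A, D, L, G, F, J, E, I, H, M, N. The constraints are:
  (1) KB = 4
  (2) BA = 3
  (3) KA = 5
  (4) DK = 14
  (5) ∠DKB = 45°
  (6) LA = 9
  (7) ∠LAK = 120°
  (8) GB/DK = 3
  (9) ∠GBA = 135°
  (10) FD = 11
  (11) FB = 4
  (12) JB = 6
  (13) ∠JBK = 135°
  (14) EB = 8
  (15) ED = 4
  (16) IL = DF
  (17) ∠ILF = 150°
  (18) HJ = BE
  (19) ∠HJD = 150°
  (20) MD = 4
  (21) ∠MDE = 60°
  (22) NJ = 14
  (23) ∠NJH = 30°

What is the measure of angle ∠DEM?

Step 1: By the law of cosines on triangle EDM: EM² = 4² + 4² − 2·4·4·cos(60°) = 16, so EM = 4.
Step 2: By the inverse law of cosines on triangle DEM: cos(∠DEM) = (4² + 4² − 4²) / (2·4·4) = 16/32 = 0.5, so ∠DEM = 60°.

Therefore, the measure of angle ∠DEM = 60°.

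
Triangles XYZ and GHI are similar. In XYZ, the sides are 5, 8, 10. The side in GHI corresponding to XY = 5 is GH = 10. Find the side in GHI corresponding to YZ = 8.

Since the triangles are similar, the ratio of corresponding sides is constant.
Scale factor k = GH / XY = 10 / 5 = 2
HI = k * YZ = 2 * 8 = 16

16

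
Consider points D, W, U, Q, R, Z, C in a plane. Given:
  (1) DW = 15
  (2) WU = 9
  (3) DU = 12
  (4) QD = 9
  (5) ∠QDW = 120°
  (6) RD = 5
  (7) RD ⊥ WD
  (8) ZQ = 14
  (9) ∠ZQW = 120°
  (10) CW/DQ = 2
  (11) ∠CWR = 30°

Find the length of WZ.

Step 1: By the law of cosines on triangle QDW: QW² = 9² + 15² − 2·9·15·cos(120°) = 441, so QW = 21.
Step 2: By the law of cosines on triangle WQZ: WZ² = 21² + 14² − 2·21·14·cos(120°) = 931, so WZ = 7·√19.

Therefore, the length of WZ = 7·√19.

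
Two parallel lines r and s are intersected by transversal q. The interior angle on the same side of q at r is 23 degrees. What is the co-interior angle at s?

Co-interior angles sum to 180: 180 - 23 = 157 degrees.

157 degrees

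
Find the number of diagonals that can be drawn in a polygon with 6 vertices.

The number of diagonals in an n-gon is n(n - 3)/2.
For n = 6: 6(6 - 3)/2 = 6 × 3 / 2 = 9.

9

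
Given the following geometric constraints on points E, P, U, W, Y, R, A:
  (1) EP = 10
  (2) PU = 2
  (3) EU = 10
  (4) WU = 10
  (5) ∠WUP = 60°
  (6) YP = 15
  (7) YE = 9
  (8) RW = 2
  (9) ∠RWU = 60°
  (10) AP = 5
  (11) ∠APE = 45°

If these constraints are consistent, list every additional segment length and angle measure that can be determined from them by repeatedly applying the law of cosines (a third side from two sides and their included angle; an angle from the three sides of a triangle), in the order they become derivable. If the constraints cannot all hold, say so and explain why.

The constraints are consistent. Derivable facts, in order:
After 1 step:
- EA ≈ 7.37
- PW = 2·√21
- UR = 2·√21
- ∠EPU = 84.26°
- ∠EPY = 35.58°
- ∠EUP = 84.26°
- ∠EYP = 40.27°
- ∠PEU = 11.48°
- ∠PEY = 104.15°
After 2 steps:
- ∠AEP = 28.68°
- ∠EAP = 106.32°
- ∠PWU = 10.89°
- ∠RUW = 10.89°
- ∠UPW = 109.11°
- ∠URW = 109.11°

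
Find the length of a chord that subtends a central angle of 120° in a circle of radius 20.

Chord = 2(20) sin(60°) = 20*sqrt(3)

20*sqrt(3)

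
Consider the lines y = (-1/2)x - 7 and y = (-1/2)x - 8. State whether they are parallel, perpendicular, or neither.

Slope of line 1: m1 = -1/2
Slope of line 2: m2 = -1/2
Since m1 = m2 = -1/2, the lines are parallel.

Parallel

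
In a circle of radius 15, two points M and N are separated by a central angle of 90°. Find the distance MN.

Drop a perpendicular from the center to the chord, bisecting both the chord and the central angle.
Each half-chord = r sin(θ/2) = 15 sin(45°).
The full chord = 2 × 15 × sin(45°) = 15*sqrt(2).

15*sqrt(2)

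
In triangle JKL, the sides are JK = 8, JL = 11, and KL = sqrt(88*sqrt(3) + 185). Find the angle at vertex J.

By the inverse law of cosines: cos(J) = (JK² + JL² - KL²) / (2 × JK × JL)
cos(J) = (8² + 11² - (sqrt(88*sqrt(3) + 185))²) / (2 × 8 × 11)
cos(J) = (64 + 121 - (88*sqrt(3) + 185)) / 176
cos(J) = -sqrt(3)/2
J = arccos(-sqrt(3)/2) = 150°

150°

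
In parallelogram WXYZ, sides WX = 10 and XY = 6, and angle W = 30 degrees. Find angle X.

In a parallelogram, consecutive angles are supplementary (sum to 180°).
angle X = 180 - angle W
angle X = 180 - 30
angle X = 150 degrees

150 degrees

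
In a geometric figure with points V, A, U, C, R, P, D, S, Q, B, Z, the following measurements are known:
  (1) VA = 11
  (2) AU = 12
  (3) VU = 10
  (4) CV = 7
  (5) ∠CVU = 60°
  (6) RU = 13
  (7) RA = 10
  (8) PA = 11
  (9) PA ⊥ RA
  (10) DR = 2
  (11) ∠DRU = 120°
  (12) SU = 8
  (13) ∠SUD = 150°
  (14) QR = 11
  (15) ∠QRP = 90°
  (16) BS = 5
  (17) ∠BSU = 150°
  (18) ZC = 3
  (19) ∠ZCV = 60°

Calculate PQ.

Step 1: By the law of cosines on triangle PAR: PR² = 11² + 10² − 2·11·10·cos(90°) = 221, so PR ≈ 14.87.
Step 2: By the law of cosines on triangle PRQ: PQ² = 14.87² + 11² − 2·14.87·11·cos(90°) = 342, so PQ = 3·√38.

Therefore, the length of PQ = 3·√38.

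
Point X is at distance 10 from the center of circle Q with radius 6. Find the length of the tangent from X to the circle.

tangent = √(d² - r²) = √(10² - 6²) = √(100 - 36) = √64 = 8

8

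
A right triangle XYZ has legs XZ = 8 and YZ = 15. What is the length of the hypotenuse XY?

XY = sqrt(8^2 + 15^2) = sqrt(289) = 17

17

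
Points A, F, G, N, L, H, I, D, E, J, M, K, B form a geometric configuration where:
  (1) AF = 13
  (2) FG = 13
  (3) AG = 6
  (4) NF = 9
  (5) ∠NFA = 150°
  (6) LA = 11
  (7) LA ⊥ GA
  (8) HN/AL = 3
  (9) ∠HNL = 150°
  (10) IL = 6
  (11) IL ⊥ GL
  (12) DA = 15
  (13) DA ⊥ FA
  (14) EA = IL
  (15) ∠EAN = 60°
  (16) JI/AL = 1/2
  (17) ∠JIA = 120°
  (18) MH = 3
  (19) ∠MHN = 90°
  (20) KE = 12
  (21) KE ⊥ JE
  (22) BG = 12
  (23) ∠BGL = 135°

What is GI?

Step 1: By the law of cosines on triangle LAG: LG² = 11² + 6² − 2·11·6·cos(90°) = 157, so LG = √157.
Step 2: By the law of cosines on triangle GLI: GI² = √157² + 6² − 2·√157·6·cos(90°) = 193, so GI = √193.

Therefore, the length of GI = √193.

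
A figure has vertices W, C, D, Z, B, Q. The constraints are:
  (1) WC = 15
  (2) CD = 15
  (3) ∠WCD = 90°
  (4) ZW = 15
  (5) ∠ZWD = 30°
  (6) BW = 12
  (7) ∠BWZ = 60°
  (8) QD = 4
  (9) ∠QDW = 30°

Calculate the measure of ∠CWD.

Step 1: By the law of cosines on triangle WCD: WD² = 15² + 15² − 2·15·15·cos(90°) = 450, so WD = 15·√2.
Step 2: By the inverse law of cosines on triangle CWD: cos(∠CWD) = (15² + (15·√2)² − 15²) / (2·15·15·√2) = 450/636.4 = 0.7071, so ∠CWD = 45°.

Therefore, the measure of angle ∠CWD = 45°.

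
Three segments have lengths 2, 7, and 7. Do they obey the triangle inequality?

Yes.
The triangle inequality requires that the sum of any two sides exceeds the third.
Here 2 + 7 = 9 > 7, so the condition is met.

Yes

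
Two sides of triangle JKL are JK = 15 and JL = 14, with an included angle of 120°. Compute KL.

By the law of cosines: KL^2 = JK^2 + JL^2 - 2*JK*JL*cos(J)
KL^2 = 15^2 + 14^2 - 2*15*14*cos(120°)
KL^2 = 225 + 196 - 420*(-1/2)
KL^2 = 631
KL = sqrt(631)

sqrt(631)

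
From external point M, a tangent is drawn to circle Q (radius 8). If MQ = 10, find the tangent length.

tangent = √(d² - r²) = √(10² - 8²) = √(100 - 64) = √36 = 6

6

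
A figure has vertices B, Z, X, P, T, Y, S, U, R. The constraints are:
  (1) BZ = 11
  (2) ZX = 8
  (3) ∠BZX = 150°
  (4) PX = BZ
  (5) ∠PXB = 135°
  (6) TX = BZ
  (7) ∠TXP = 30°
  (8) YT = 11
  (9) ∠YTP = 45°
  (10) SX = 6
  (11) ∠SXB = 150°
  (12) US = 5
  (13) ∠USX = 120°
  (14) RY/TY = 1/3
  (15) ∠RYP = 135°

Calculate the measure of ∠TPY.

From the given relations: PX = BZ = 11; TX = BZ = 11.
Step 1: By the law of cosines on triangle PXT: PT² = 11² + 11² − 2·11·11·cos(30°) = 32.42, so PT ≈ 5.69.
Step 2: By the law of cosines on triangle PTY: PY² = 5.69² + 11² − 2·5.69·11·cos(45°) = 64.84, so PY ≈ 8.05.
Step 3: By the inverse law of cosines on triangle TPY: cos(∠TPY) = (5.69² + 8.05² − 11²) / (2·5.69·8.05) = -23.73/91.7 = -0.2588, so ∠TPY = 105°.

Therefore, the measure of angle ∠TPY = 105°.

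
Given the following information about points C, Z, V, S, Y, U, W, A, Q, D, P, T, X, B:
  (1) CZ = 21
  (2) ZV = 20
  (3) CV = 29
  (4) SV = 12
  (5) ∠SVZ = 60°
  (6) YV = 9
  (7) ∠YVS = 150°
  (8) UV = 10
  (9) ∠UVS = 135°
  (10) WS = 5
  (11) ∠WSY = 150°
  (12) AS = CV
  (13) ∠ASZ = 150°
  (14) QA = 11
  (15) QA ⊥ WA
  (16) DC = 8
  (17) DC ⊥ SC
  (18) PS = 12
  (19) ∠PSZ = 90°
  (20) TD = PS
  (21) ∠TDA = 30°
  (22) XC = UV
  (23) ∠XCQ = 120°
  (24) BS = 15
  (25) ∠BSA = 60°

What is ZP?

Step 1: By the law of cosines on triangle ZVS: ZS² = 20² + 12² − 2·20·12·cos(60°) = 304, so ZS = 4·√19.
Step 2: By the law of cosines on triangle ZSP: ZP² = (4·√19)² + 12² − 2·4·√19·12·cos(90°) = 448, so ZP = 8·√7.

Therefore, the length of ZP = 8·√7.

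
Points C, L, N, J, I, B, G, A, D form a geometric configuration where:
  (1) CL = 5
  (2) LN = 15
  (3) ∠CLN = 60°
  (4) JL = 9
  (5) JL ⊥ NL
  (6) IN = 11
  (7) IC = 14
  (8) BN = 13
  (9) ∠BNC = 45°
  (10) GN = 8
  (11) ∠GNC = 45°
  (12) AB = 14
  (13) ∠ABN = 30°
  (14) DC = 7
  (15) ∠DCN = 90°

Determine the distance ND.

Step 1: By the law of cosines on triangle CLN: CN² = 5² + 15² − 2·5·15·cos(60°) = 175, so CN = 5·√7.
Step 2: By the law of cosines on triangle NCD: ND² = (5·√7)² + 7² − 2·5·√7·7·cos(90°) = 224, so ND = 4·√14.

Therefore, the length of ND = 4·√14.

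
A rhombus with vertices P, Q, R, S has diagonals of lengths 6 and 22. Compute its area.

Area = (6 * 22) / 2 = 132 / 2 = 66

66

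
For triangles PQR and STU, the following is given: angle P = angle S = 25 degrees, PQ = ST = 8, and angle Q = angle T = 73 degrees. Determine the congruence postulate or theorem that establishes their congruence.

The given information provides:
angle P = angle S = 25 degrees, PQ = ST = 8, and angle Q = angle T = 73 degrees
This matches the ASA congruence theorem.
Two pairs of corresponding angles and the included side are equal (Angle-Side-Angle).

ASA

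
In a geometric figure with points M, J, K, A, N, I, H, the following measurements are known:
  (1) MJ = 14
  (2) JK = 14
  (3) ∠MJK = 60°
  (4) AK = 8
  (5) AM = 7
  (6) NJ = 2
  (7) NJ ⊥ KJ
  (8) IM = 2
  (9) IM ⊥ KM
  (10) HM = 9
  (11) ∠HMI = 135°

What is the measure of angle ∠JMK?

Step 1: By the law of cosines on triangle MJK: MK² = 14² + 14² − 2·14·14·cos(60°) = 196, so MK = 14.
Step 2: By the inverse law of cosines on triangle JMK: cos(∠JMK) = (14² + 14² − 14²) / (2·14·14) = 196/392 = 0.5, so ∠JMK = 60°.

Therefore, the measure of angle ∠JMK = 60°.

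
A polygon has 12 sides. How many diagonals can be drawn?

Total line segments between 12 vertices = C(12,2) = 66.
Subtract the 12 sides: 66 - 12 = 54 diagonals.

54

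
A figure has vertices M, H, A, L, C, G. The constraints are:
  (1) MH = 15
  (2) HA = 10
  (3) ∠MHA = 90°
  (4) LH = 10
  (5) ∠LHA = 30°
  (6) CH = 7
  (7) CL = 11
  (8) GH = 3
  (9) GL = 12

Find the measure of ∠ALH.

Step 1: By the law of cosines on triangle LHA: LA² = 10² + 10² − 2·10·10·cos(30°) = 26.79, so LA ≈ 5.18.
Step 2: By the inverse law of cosines on triangle ALH: cos(∠ALH) = (5.18² + 10² − 10²) / (2·5.18·10) = 26.79/103.53 = 0.2588, so ∠ALH = 75°.

Therefore, the measure of angle ∠ALH = 75°.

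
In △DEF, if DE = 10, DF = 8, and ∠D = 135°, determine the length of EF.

By the law of cosines: EF^2 = DE^2 + DF^2 - 2*DE*DF*cos(D)
EF^2 = 10^2 + 8^2 - 2*10*8*cos(135°)
EF^2 = 100 + 64 - 160*(-sqrt(2)/2)
EF^2 = 80*sqrt(2) + 164
EF = 2*sqrt(20*sqrt(2) + 41)

2*sqrt(20*sqrt(2) + 41)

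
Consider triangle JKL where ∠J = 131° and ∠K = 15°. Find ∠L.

The interior angles sum to 180°: angle L = 180 - 131 - 15 = 34°.
The triangle is obtuse (angles 131°, 15°, 34°).

34 degrees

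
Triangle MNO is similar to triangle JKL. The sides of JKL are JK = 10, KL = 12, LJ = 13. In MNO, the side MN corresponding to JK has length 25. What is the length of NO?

Similar triangles have proportional sides. Setting up the proportion:
MN / JK = NO / KL
25 / 10 = NO / 12
NO = 12 * 25 / 10 = 30.

30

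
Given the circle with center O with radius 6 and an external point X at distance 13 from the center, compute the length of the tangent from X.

tangent = √(d² - r²) = √(13² - 6²) = √(169 - 36) = √133 = sqrt(133)

sqrt(133)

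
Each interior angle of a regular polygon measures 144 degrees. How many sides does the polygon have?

Each interior angle of a regular n-gon is (n - 2) * 180 / n.
Setting this equal to 144:
(n - 2) * 180 / n = 144
Each exterior angle = 180 - 144 = 36 degrees.
Since exterior angles sum to 360: n = 360 / 36 = 10.

10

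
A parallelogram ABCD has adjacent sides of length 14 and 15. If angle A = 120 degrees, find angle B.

In a parallelogram, consecutive angles are supplementary (sum to 180°).
angle B = 180 - angle A
angle B = 180 - 120
angle B = 60 degrees

60 degrees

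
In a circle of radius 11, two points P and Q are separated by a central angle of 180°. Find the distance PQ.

Drop a perpendicular from the center to the chord, bisecting both the chord and the central angle.
Each half-chord = r sin(θ/2) = 11 sin(90°).
The full chord = 2 × 11 × sin(90°) = 22.

22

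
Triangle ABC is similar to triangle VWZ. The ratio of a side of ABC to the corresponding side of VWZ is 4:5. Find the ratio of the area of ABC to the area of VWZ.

Area scales with the square of linear dimensions. If every length is multiplied by 4/5, then the area is multiplied by (4/5)^2 = 16/25.
The area ratio is 16:25.

16:25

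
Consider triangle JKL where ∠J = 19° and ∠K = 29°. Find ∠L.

angle L = 180 - 19 - 29 = 132 degrees.

132 degrees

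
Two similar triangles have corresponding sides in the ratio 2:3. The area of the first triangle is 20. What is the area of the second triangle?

The ratio of areas of similar triangles = (side ratio)^2.
Side ratio = 2:3, so area ratio = 4:9.
Area of the second triangle / Area of the first triangle = 9/4
Area of the second triangle = 20 * 9/4 = 45

45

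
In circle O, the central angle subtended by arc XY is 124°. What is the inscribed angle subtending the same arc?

An inscribed angle intercepts an arc from a point on the circle, while the central angle intercepts the same arc from the center.
The inscribed angle is always half the central angle: 124° / 2 = 62°.

62°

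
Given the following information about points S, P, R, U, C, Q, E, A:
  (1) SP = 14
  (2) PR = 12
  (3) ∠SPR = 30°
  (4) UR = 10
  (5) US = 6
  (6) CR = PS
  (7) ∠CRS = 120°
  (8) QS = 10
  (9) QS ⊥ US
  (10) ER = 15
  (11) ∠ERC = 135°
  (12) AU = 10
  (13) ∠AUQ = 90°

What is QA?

Step 1: By the law of cosines on triangle USQ: UQ² = 6² + 10² − 2·6·10·cos(90°) = 136, so UQ = 2·√34.
Step 2: By the law of cosines on triangle QUA: QA² = (2·√34)² + 10² − 2·2·√34·10·cos(90°) = 236, so QA = 2·√59.

Therefore, the length of QA = 2·√59.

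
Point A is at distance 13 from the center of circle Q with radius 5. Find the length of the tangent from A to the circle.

Let T be the point of tangency. Then QT ⊥ AT (radius ⊥ tangent).
In right triangle QTA: QA² = QT² + AT²
13² = 5² + AT²
AT² = 144, AT = 12

12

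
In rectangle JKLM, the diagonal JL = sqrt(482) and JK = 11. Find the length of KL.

The diagonal of a rectangle forms a right triangle with the two sides.
Rearranging the Pythagorean theorem: missing side = sqrt(d^2 - known^2).
= sqrt(482 - 121) = sqrt(361) = 19.

19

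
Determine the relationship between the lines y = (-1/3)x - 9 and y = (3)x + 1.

Slope of line 1: m1 = -1/3
Slope of line 2: m2 = 3
m1 * m2 = -1, so perpendicular.

Perpendicular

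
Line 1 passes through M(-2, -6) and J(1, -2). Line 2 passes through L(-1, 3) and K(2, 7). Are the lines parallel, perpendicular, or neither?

Slope of line 1: m1 = (-2 - -6)/(1 - -2) = 4/3 = 4/3
Slope of line 2: m2 = (7 - 3)/(2 - -1) = 4/3 = 4/3
Two lines are parallel if and only if they have equal slopes (or both are vertical).
Here m1 = m2 = 4/3, confirming the lines are parallel.

Parallel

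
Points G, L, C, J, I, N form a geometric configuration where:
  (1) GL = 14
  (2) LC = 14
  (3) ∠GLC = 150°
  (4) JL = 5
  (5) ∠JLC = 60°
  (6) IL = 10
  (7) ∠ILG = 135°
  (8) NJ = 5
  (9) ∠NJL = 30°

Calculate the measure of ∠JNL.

Step 1: By the law of cosines on triangle NJL: NL² = 5² + 5² − 2·5·5·cos(30°) = 6.7, so NL ≈ 2.59.
Step 2: By the inverse law of cosines on triangle JNL: cos(∠JNL) = (5² + 2.59² − 5²) / (2·5·2.59) = 6.7/25.88 = 0.2588, so ∠JNL = 75°.

Therefore, the measure of angle ∠JNL = 75°.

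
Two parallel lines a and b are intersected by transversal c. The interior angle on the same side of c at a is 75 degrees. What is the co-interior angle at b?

Co-interior (same-side interior) angles are between the parallel lines on the same side of the transversal.
Unlike corresponding or alternate interior angles, they are supplementary rather than equal.
So the angle = 180 - 75 = 105 degrees.

105 degrees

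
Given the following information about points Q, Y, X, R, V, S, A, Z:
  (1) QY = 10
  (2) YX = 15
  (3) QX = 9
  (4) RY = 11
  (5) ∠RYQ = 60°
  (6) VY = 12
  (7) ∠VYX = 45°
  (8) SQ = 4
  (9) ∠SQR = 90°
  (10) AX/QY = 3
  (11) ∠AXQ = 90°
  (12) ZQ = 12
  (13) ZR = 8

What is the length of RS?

Step 1: By the law of cosines on triangle RYQ: RQ² = 11² + 10² − 2·11·10·cos(60°) = 111, so RQ = √111.
Step 2: By the law of cosines on triangle RQS: RS² = √111² + 4² − 2·√111·4·cos(90°) = 127, so RS = √127.

Therefore, the length of RS = √127.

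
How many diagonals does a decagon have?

The number of diagonals in an n-gon is n(n - 3)/2.
For n = 10: 10(10 - 3)/2 = 10 × 7 / 2 = 35.

35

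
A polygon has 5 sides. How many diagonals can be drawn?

Each of the 5 vertices connects to 2 non-adjacent vertices via diagonals.
Total connections = 5 × 2 = 10, but each diagonal is counted twice.
Number of diagonals = 10 / 2 = 5.

5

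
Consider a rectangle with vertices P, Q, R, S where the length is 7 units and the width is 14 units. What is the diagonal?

A rectangle's diagonal splits it into two right triangles, with the diagonal as the hypotenuse.
By the Pythagorean theorem, d^2 = 7^2 + 14^2 = 245.
Therefore d = sqrt(245) = 7*sqrt(5).

7*sqrt(5)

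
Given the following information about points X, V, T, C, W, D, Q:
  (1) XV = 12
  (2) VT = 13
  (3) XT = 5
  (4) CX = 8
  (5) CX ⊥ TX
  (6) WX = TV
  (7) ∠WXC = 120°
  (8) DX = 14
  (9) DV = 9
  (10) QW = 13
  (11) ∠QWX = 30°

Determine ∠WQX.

From the given relations: WX = TV = 13.
Step 1: By the law of cosines on triangle QWX: QX² = 13² + 13² − 2·13·13·cos(30°) = 45.28, so QX ≈ 6.73.
Step 2: By the inverse law of cosines on triangle WQX: cos(∠WQX) = (13² + 6.73² − 13²) / (2·13·6.73) = 45.28/174.96 = 0.2588, so ∠WQX = 75°.

Therefore, the measure of angle ∠WQX = 75°.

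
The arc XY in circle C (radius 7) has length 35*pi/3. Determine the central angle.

θ = 360 × 35*pi/3 / (2π × 7) = 300° (rearranging arc length formula).

300°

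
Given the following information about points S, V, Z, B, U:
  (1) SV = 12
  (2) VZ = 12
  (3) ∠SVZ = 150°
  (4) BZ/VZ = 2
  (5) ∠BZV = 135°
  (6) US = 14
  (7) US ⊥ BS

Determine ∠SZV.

Step 1: By the law of cosines on triangle ZVS: ZS² = 12² + 12² − 2·12·12·cos(150°) = 537.42, so ZS ≈ 23.18.
Step 2: By the inverse law of cosines on triangle SZV: cos(∠SZV) = (23.18² + 12² − 12²) / (2·23.18·12) = 537.42/556.37 = 0.9659, so ∠SZV = 15°.

Therefore, the measure of angle ∠SZV = 15°.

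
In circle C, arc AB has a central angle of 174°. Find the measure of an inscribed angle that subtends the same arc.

Inscribed angle = 174° / 2 = 87° (inscribed angle theorem).

87°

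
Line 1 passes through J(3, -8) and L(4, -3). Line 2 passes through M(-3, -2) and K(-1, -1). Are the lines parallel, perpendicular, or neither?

Slope of line 1: m1 = (-3 - -8)/(4 - 3) = 5/1 = 5
Slope of line 2: m2 = (-1 - -2)/(-1 - -3) = 1/2 = 1/2
m1 != m2 and m1*m2 = 5/2 != -1. Neither.

Neither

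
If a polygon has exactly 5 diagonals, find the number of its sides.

Using d = n(n - 3)/2, we solve 5 = n(n - 3)/2.
So n(n - 3) = 10.
Testing n = 5: 5 * 2 = 10 = 10. Correct.
The polygon has 5 sides.

5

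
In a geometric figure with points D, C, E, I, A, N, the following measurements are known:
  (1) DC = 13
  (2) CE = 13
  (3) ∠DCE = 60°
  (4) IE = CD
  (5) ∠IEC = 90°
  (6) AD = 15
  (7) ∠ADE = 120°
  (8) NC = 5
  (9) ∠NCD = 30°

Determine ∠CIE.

From the given relations: IE = CD = 13.
Step 1: By the law of cosines on triangle IEC: IC² = 13² + 13² − 2·13·13·cos(90°) = 338, so IC = 13·√2.
Step 2: By the inverse law of cosines on triangle CIE: cos(∠CIE) = ((13·√2)² + 13² − 13²) / (2·13·√2·13) = 338/478 = 0.7071, so ∠CIE = 45°.

Therefore, the measure of angle ∠CIE = 45°.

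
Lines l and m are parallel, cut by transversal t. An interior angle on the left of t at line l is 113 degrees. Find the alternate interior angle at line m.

Alternate interior angles are equal: 113 degrees.

113 degrees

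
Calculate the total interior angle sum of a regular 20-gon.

The sum of interior angles of an n-sided polygon is (n - 2) * 180.
For n = 20: (20 - 2) * 180 = 18 * 180 = 3240 degrees.

3240 degrees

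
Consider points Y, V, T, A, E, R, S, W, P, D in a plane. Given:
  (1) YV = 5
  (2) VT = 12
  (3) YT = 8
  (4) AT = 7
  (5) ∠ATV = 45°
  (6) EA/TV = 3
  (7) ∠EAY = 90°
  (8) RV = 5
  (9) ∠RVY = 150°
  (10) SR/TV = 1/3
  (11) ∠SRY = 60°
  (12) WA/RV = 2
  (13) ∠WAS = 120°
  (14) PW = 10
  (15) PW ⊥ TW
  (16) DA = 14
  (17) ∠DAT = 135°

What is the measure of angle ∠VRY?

Step 1: By the law of cosines on triangle RVY: RY² = 5² + 5² − 2·5·5·cos(150°) = 93.3, so RY ≈ 9.66.
Step 2: By the inverse law of cosines on triangle VRY: cos(∠VRY) = (5² + 9.66² − 5²) / (2·5·9.66) = 93.3/96.59 = 0.9659, so ∠VRY = 15°.

Therefore, the measure of angle ∠VRY = 15°.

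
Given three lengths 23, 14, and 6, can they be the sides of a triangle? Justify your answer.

No.
The triangle inequality is violated: 14 + 6 = 20 ≤ 23.
These lengths cannot form a triangle.

No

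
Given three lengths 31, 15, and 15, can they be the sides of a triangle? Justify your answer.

Check the triangle inequality: 15 + 15 = 30 ≤ 31.
Since the sum of two sides does not exceed the third, no triangle can be formed.

No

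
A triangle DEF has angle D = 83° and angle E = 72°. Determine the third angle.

angle F = 180 - 83 - 72 = 25 degrees.

25 degrees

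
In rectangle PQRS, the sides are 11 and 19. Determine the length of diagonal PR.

d = sqrt(11^2 + 19^2) = sqrt(482)

sqrt(482)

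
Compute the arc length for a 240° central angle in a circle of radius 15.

Arc length = 2π(15)(2/3) = 20*pi

20*pi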